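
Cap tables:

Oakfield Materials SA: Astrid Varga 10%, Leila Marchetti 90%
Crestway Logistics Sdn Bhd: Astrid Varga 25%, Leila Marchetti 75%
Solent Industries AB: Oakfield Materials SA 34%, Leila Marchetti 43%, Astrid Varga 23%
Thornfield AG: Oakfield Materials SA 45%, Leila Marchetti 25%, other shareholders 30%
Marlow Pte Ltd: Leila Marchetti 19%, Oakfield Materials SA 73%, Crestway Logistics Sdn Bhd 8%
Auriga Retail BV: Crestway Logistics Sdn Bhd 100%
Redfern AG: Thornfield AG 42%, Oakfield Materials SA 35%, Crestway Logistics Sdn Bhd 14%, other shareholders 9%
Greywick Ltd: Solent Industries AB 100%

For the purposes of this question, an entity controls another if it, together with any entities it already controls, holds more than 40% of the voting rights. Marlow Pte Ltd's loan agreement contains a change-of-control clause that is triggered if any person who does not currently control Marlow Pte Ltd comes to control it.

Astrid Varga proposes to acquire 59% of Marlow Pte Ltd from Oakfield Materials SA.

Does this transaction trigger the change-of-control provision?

Yes

The purchase adds only to Astrid's holdings (Oakfield's stake shrinks), so Astrid is the only person who could newly come to control Marlow.
Astrid's largest direct stake is 25% in Crestway, which does not meet the threshold, so Astrid controls no company.
Neither Astrid nor any entity Astrid controls holds any voting interest in Marlow.
So before the transaction, Astrid does not control Marlow.
After the purchase, Astrid holds 59% of Marlow directly, and Oakfield's stake falls to 14%.
Astrid holds 59% of Marlow, so Astrid controls Marlow.
Astrid did not control Marlow before and does after, so the clause is triggered.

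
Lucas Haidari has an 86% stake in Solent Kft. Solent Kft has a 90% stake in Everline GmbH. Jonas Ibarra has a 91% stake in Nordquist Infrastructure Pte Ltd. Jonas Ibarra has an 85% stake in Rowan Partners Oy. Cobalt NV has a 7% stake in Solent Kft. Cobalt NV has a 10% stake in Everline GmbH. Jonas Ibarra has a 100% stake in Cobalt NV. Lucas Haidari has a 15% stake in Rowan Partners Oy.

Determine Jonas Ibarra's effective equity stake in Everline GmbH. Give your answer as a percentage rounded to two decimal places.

16.30%

Jonas reaches Everline along 2 paths.
Via Cobalt → Solent: 100% × 7% × 90% = 6.3%.
Via Cobalt: 100% × 10% = 10%.
Total: 6.3% + 10% = 16.3%.
Rounded: 16.30%.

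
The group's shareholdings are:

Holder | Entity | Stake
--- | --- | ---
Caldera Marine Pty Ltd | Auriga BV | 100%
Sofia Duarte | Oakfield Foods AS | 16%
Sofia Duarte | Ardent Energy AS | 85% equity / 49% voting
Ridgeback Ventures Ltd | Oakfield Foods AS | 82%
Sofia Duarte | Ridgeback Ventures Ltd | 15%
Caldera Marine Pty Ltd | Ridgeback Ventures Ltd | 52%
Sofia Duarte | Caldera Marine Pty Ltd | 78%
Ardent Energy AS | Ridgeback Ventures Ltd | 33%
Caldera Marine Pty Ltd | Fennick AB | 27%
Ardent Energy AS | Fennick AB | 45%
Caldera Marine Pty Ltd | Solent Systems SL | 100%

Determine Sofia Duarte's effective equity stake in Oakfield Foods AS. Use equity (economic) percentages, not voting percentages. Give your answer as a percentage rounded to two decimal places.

84.56%

Sofia reaches Oakfield along 4 paths.
Via Ardent → Ridgeback: 85% × 33% × 82% = 23.001%.
Via Ridgeback: 15% × 82% = 12.3%.
Via Caldera → Ridgeback: 78% × 52% × 82% = 33.2592%.
Direct stake: 16% = 16%.
Total: 23.001% + 12.3% + 33.2592% + 16% = 84.5602%.
Rounded: 84.56%.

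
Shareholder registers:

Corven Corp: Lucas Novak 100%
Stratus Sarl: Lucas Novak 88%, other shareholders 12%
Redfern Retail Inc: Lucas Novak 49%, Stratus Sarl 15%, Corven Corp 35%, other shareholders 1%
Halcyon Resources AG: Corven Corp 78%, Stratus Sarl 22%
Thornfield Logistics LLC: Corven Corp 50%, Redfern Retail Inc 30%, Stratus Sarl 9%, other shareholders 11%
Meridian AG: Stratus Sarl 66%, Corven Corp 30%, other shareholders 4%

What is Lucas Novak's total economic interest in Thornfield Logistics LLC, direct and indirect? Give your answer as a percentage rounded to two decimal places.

87.08%

Lucas reaches Thornfield along 5 paths.
Via Corven: 100% × 50% = 50%.
Via Redfern: 49% × 30% = 14.7%.
Via Stratus → Redfern: 88% × 15% × 30% = 3.96%.
Via Corven → Redfern: 100% × 35% × 30% = 10.5%.
Via Stratus: 88% × 9% = 7.92%.
Total: 50% + 14.7% + 3.96% + 10.5% + 7.92% = 87.08%.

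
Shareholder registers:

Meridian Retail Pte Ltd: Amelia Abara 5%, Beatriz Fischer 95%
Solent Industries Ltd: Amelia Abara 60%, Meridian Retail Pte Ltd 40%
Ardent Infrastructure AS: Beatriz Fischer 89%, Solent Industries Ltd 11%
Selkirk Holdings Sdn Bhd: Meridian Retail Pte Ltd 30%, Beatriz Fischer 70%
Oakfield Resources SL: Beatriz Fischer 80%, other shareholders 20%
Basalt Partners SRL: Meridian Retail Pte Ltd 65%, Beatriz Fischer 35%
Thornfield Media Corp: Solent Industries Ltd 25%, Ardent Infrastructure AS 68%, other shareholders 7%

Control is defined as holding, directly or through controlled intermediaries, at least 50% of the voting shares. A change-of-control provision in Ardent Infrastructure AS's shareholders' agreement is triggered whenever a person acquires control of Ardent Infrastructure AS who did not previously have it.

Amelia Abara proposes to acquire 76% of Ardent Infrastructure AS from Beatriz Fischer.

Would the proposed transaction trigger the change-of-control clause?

The purchase adds only to Amelia's holdings (Beatriz's stake shrinks), so Amelia is the only person who could newly come to control Ardent.
Amelia holds 60% of Solent, so Amelia controls Solent.
In Ardent, Amelia's side holds only 11%, not ≥ 50%.
So before the transaction, Amelia does not control Ardent.
After the purchase, Amelia holds 76% of Ardent directly, and Beatriz's stake falls to 13%.
Solent and Amelia together hold 11% + 76% = 87% of Ardent, so Amelia controls Ardent.
Amelia did not control Ardent before and does after, so the clause is triggered.

Yes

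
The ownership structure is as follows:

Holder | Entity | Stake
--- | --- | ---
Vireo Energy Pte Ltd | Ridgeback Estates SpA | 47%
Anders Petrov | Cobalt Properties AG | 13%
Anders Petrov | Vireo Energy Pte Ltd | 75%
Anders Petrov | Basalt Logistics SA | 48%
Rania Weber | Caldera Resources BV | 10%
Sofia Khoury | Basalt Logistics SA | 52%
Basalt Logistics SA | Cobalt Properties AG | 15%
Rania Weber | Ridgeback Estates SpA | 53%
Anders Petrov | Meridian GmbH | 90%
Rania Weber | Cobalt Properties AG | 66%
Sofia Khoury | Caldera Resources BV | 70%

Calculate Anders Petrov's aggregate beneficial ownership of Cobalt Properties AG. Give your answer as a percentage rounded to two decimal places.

20.20%

Anders reaches Cobalt along 2 paths.
Via Basalt: 48% × 15% = 7.2%.
Direct stake: 13% = 13%.
Total: 7.2% + 13% = 20.2%.
Rounded: 20.20%.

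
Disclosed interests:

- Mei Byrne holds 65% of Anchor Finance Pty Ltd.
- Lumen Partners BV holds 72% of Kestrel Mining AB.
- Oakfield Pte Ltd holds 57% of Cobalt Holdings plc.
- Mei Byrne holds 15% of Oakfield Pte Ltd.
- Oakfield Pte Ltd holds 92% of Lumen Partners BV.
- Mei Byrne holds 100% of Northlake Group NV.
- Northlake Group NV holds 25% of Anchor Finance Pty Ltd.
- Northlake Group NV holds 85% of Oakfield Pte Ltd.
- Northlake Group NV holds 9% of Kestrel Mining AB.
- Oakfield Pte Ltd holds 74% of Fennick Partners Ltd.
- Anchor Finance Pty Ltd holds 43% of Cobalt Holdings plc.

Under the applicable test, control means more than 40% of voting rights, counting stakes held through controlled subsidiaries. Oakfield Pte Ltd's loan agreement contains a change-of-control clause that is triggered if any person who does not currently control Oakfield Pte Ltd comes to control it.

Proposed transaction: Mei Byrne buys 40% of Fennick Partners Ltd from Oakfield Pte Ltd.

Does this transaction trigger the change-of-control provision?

No

The purchase adds only to Mei's holdings (Oakfield's stake shrinks), so Mei is the only person who could newly come to control Oakfield.
Mei holds 100% of Northlake, so Mei controls Northlake.
Mei and Northlake together hold 15% + 85% = 100% of Oakfield, so Mei controls Oakfield.
So Mei already controls Oakfield before the transaction.
After the purchase, Mei holds 40% of Fennick directly, and Oakfield's stake falls to 34%.
Mei controlled Oakfield already, so this is not a new person acquiring control; every other person's position is unchanged or reduced.
No new person acquires control, so the clause is not triggered.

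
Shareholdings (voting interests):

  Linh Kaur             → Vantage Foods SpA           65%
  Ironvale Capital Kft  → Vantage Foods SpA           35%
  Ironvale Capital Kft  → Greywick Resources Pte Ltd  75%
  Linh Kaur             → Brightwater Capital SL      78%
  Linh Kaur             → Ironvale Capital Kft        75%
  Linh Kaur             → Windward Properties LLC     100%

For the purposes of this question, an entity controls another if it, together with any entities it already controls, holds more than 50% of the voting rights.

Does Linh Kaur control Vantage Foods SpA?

Linh holds 75% of Ironvale, so Linh controls Ironvale.
Linh and Ironvale together hold 65% + 35% = 100% of Vantage, so Linh controls Vantage.

Yes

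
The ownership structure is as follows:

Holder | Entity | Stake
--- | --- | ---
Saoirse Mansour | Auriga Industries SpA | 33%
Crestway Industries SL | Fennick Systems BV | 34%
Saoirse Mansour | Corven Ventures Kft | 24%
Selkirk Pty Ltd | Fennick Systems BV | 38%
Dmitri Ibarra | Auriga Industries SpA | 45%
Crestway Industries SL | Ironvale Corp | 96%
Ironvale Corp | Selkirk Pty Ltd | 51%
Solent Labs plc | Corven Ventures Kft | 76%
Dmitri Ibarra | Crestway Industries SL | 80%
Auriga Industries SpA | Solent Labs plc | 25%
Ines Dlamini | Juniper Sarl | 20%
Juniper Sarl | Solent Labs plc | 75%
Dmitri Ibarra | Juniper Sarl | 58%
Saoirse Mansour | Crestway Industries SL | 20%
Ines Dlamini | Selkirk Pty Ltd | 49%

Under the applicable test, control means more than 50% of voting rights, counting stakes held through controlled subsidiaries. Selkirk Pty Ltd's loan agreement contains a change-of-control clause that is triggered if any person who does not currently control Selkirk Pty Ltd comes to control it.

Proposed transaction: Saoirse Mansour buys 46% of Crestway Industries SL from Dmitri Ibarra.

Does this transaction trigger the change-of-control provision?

Yes

The purchase adds only to Saoirse's holdings (Dmitri's stake shrinks), so Saoirse is the only person who could newly come to control Selkirk.
Saoirse's largest direct stake is 33% in Auriga, which does not meet the threshold, so Saoirse controls no company.
Neither Saoirse nor any entity Saoirse controls holds any voting interest in Selkirk.
So before the transaction, Saoirse does not control Selkirk.
After the purchase, Saoirse's direct stake in Crestway rises to 20% + 46% = 66%, and Dmitri's stake falls to 34%.
Saoirse holds 66% of Crestway, so Saoirse controls Crestway.
Crestway holds 96% of Ironvale, so Saoirse controls Ironvale.
Ironvale holds 51% of Selkirk, so Saoirse controls Selkirk.
Saoirse did not control Selkirk before and does after, so the clause is triggered.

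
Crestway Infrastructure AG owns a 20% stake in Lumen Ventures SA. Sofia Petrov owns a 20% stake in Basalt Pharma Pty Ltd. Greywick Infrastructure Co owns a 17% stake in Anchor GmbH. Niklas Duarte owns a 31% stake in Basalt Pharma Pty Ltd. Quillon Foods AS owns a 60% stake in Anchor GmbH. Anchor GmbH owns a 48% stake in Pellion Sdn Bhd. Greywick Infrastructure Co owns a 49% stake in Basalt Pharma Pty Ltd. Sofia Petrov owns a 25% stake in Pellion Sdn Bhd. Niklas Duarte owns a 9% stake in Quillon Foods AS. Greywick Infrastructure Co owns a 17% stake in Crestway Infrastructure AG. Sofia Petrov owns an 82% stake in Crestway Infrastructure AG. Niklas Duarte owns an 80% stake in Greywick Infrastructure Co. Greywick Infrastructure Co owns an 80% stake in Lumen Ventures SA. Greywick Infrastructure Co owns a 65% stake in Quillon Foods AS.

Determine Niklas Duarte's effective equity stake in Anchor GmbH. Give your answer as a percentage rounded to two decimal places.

50.20%

Niklas reaches Anchor along 3 paths.
Via Quillon: 9% × 60% = 5.4%.
Via Greywick → Quillon: 80% × 65% × 60% = 31.2%.
Via Greywick: 80% × 17% = 13.6%.
Total: 5.4% + 31.2% + 13.6% = 50.2%.
Rounded: 50.20%.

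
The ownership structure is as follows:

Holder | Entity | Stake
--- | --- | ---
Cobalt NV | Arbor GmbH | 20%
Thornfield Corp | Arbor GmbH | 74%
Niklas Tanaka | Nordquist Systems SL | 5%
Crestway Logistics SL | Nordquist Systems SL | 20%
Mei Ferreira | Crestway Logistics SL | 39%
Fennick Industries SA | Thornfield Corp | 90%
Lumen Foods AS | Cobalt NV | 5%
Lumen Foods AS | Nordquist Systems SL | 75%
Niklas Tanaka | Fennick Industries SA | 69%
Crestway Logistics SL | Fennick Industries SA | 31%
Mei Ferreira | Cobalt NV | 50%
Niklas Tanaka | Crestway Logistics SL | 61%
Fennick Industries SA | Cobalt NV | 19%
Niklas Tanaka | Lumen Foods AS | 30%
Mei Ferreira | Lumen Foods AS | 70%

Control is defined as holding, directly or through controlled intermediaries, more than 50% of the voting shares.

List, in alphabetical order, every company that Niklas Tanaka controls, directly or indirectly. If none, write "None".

Niklas holds 61% of Crestway, so Niklas controls Crestway.
Niklas and Crestway together hold 69% + 31% = 100% of Fennick, so Niklas controls Fennick.
Fennick holds 90% of Thornfield, so Niklas controls Thornfield.
Thornfield holds 74% of Arbor, so Niklas controls Arbor.
No other company's threshold is met.

Arbor GmbH, Crestway Logistics SL, Fennick Industries SA, Thornfield Corp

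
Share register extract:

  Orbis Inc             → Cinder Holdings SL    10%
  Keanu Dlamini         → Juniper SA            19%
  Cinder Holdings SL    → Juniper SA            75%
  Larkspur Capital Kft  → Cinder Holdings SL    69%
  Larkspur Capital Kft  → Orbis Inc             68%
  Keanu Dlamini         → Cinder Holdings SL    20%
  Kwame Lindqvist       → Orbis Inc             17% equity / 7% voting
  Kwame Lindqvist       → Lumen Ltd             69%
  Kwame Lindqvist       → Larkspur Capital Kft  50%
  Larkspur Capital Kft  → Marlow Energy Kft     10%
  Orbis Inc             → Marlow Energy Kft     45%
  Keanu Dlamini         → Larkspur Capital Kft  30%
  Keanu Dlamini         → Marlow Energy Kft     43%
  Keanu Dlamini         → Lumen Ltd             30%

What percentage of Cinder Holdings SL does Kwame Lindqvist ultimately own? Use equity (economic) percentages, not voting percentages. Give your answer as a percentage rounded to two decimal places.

39.60%

Kwame reaches Cinder along 3 paths.
Via Larkspur → Orbis: 50% × 68% × 10% = 3.4%.
Via Orbis: 17% × 10% = 1.7%.
Via Larkspur: 50% × 69% = 34.5%.
Total: 3.4% + 1.7% + 34.5% = 39.6%.
Rounded: 39.60%.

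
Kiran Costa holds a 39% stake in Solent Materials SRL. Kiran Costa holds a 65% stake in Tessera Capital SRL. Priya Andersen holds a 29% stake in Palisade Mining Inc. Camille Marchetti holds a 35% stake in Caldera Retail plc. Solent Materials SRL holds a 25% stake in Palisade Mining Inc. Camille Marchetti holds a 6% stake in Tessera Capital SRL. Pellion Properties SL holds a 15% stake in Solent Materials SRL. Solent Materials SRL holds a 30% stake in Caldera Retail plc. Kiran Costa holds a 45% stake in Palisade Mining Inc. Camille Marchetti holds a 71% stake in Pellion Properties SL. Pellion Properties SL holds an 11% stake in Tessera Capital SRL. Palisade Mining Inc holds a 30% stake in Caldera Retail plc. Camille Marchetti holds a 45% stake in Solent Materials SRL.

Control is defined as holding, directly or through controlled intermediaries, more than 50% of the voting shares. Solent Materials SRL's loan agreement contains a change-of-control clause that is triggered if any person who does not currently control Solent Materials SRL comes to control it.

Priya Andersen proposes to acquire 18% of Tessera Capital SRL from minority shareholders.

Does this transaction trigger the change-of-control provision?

The purchase changes only Priya's holdings, so Priya is the only person who could newly come to control Solent.
Priya's largest direct stake is 29% in Palisade, which does not meet the threshold, so Priya controls no company.
Neither Priya nor any entity Priya controls holds any voting interest in Solent.
So before the transaction, Priya does not control Solent.
After the purchase, Priya holds 18% of Tessera directly.
Priya's side now holds 18% of Tessera, not > 50%, so Priya still does not control Tessera.
After the transaction, neither Priya nor any entity Priya controls holds a voting interest in Solent, so Priya still does not control it.
No new person acquires control, so the clause is not triggered.

No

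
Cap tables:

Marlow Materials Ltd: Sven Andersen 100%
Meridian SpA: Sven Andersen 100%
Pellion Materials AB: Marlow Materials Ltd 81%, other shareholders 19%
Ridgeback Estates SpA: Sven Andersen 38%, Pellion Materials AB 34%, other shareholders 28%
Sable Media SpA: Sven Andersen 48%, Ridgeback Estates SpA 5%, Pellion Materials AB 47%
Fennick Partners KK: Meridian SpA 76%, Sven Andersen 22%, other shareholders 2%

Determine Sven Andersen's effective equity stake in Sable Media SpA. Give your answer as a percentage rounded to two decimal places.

89.35%

Sven reaches Sable along 4 paths.
Direct stake: 48% = 48%.
Via Ridgeback: 38% × 5% = 1.9%.
Via Marlow → Pellion → Ridgeback: 100% × 81% × 34% × 5% = 1.377%.
Via Marlow → Pellion: 100% × 81% × 47% = 38.07%.
Total: 48% + 1.9% + 1.377% + 38.07% = 89.347%.
Rounded: 89.35%.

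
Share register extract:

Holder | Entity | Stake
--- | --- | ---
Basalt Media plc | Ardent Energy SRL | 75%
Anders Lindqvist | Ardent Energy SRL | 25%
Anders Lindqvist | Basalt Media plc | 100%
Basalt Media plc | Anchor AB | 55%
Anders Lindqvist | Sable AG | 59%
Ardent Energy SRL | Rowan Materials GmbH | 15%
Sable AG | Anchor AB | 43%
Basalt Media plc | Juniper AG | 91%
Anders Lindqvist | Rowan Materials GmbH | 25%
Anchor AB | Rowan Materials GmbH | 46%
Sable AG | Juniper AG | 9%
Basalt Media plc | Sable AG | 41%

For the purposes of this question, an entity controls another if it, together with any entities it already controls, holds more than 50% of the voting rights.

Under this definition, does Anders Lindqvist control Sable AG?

Anders holds 100% of Basalt, so Anders controls Basalt.
Basalt and Anders together hold 41% + 59% = 100% of Sable, so Anders controls Sable.

Yes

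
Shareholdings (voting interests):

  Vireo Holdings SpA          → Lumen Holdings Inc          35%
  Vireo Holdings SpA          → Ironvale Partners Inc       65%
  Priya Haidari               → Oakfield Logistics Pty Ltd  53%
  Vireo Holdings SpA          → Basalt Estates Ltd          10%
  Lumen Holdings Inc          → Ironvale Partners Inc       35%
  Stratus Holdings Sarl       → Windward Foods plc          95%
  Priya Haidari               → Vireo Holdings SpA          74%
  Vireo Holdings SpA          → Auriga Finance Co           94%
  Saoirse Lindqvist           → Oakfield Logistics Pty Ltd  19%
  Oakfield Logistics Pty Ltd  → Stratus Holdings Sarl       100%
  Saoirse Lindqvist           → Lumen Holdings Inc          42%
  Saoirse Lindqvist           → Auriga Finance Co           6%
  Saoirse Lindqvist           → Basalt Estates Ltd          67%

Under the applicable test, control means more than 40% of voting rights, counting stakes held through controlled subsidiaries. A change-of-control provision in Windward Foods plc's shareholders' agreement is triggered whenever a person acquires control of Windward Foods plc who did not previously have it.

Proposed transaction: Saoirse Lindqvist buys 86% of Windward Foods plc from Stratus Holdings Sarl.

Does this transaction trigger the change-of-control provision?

The purchase adds only to Saoirse's holdings (Stratus's stake shrinks), so Saoirse is the only person who could newly come to control Windward.
Saoirse holds 67% of Basalt, so Saoirse controls Basalt.
Saoirse holds 42% of Lumen, so Saoirse controls Lumen.
Neither Saoirse nor any entity Saoirse controls holds any voting interest in Windward.
So before the transaction, Saoirse does not control Windward.
After the purchase, Saoirse holds 86% of Windward directly, and Stratus's stake falls to 9%.
Saoirse holds 86% of Windward, so Saoirse controls Windward.
Saoirse did not control Windward before and does after, so the clause is triggered.

Yes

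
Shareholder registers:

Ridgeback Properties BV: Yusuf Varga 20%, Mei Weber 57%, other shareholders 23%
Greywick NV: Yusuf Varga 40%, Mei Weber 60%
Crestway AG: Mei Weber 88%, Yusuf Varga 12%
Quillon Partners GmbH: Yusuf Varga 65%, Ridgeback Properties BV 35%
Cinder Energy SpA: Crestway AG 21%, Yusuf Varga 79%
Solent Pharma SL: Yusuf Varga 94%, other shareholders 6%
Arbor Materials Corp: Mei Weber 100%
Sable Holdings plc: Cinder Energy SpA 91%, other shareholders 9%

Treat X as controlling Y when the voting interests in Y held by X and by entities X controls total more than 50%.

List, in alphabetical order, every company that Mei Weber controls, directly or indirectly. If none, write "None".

Arbor Materials Corp, Crestway AG, Greywick NV, Ridgeback Properties BV

Mei holds 57% of Ridgeback, so Mei controls Ridgeback.
Mei holds 60% of Greywick, so Mei controls Greywick.
Mei holds 88% of Crestway, so Mei controls Crestway.
Mei holds 100% of Arbor, so Mei controls Arbor.
No other company's threshold is met.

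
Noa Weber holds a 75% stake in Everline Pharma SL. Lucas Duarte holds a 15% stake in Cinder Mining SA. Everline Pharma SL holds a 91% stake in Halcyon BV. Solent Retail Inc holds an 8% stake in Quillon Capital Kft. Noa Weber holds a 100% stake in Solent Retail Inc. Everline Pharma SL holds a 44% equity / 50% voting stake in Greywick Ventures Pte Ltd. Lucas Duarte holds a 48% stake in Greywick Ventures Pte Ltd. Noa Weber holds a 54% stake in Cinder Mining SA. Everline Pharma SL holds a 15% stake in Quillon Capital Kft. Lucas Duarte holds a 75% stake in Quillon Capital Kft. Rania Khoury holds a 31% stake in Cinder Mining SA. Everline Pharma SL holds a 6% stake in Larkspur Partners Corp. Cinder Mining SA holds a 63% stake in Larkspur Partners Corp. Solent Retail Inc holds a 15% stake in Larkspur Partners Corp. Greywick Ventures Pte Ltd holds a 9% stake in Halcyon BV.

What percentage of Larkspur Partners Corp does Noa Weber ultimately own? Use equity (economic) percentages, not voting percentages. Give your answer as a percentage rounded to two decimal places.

Noa reaches Larkspur along 3 paths.
Via Cinder: 54% × 63% = 34.02%.
Via Everline: 75% × 6% = 4.5%.
Via Solent: 100% × 15% = 15%.
Total: 34.02% + 4.5% + 15% = 53.52%.

53.52%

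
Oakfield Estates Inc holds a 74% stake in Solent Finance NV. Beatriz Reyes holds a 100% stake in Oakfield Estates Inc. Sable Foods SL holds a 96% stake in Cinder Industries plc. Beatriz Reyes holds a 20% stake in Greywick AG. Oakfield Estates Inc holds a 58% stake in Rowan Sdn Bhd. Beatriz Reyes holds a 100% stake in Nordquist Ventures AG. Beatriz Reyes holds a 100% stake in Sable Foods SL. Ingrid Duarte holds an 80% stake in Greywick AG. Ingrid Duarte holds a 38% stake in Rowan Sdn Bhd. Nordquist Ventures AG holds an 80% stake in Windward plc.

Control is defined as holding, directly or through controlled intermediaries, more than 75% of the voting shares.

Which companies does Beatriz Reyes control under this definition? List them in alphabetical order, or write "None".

Beatriz holds 100% of Oakfield, so Beatriz controls Oakfield.
Beatriz holds 100% of Sable, so Beatriz controls Sable.
Beatriz holds 100% of Nordquist, so Beatriz controls Nordquist.
Sable holds 96% of Cinder, so Beatriz controls Cinder.
Nordquist holds 80% of Windward, so Beatriz controls Windward.
No other company's threshold is met.

Cinder Industries plc, Nordquist Ventures AG, Oakfield Estates Inc, Sable Foods SL, Windward plc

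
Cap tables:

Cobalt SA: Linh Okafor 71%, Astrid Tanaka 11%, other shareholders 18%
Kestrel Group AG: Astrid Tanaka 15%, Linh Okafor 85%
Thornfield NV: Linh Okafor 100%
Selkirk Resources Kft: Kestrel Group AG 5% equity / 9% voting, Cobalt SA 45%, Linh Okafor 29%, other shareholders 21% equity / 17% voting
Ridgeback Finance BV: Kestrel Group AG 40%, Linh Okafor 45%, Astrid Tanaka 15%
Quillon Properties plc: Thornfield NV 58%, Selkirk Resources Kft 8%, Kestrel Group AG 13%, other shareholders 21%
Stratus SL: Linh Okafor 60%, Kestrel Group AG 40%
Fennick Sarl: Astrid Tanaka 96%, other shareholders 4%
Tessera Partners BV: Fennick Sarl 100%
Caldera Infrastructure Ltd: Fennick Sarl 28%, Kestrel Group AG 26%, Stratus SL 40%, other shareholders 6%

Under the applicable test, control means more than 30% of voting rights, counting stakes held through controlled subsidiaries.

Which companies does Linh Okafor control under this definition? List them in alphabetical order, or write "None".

Linh holds 71% of Cobalt, so Linh controls Cobalt.
Linh holds 85% of Kestrel, so Linh controls Kestrel.
Linh holds 100% of Thornfield, so Linh controls Thornfield.
Kestrel and Cobalt and Linh together hold 9% + 45% + 29% = 83% of Selkirk, so Linh controls Selkirk.
Kestrel and Linh together hold 40% + 45% = 85% of Ridgeback, so Linh controls Ridgeback.
Thornfield and Selkirk and Kestrel together hold 58% + 8% + 13% = 79% of Quillon, so Linh controls Quillon.
Linh and Kestrel together hold 60% + 40% = 100% of Stratus, so Linh controls Stratus.
Kestrel and Stratus together hold 26% + 40% = 66% of Caldera, so Linh controls Caldera.
No other company's threshold is met.

Caldera Infrastructure Ltd, Cobalt SA, Kestrel Group AG, Quillon Properties plc, Ridgeback Finance BV, Selkirk Resources Kft, Stratus SL, Thornfield NV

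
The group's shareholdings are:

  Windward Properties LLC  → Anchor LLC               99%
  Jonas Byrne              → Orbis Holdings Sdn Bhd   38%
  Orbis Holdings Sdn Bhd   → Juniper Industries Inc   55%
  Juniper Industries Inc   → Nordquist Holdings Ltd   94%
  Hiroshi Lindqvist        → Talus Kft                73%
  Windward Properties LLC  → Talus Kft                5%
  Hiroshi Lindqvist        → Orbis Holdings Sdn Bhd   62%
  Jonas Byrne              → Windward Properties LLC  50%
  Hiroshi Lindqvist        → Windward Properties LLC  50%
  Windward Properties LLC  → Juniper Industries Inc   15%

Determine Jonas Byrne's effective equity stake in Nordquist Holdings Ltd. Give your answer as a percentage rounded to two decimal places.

Jonas reaches Nordquist along 2 paths.
Via Windward → Juniper: 50% × 15% × 94% = 7.05%.
Via Orbis → Juniper: 38% × 55% × 94% = 19.646%.
Total: 7.05% + 19.646% = 26.696%.
Rounded: 26.70%.

26.70%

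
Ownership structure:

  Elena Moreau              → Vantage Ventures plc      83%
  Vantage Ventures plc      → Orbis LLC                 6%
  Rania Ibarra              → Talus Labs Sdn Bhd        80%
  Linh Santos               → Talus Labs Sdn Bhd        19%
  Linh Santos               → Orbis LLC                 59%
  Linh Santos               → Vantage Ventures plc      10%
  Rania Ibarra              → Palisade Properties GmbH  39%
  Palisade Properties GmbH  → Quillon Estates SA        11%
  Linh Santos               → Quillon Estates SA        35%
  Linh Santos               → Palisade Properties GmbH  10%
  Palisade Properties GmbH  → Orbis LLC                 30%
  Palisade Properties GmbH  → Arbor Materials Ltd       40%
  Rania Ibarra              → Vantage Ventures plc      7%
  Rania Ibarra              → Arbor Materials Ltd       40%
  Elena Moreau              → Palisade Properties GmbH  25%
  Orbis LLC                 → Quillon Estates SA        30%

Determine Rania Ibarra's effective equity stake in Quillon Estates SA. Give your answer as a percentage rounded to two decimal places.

7.93%

Rania reaches Quillon along 3 paths.
Via Palisade: 39% × 11% = 4.29%.
Via Palisade → Orbis: 39% × 30% × 30% = 3.51%.
Via Vantage → Orbis: 7% × 6% × 30% = 0.126%.
Total: 4.29% + 3.51% + 0.126% = 7.926%.
Rounded: 7.93%.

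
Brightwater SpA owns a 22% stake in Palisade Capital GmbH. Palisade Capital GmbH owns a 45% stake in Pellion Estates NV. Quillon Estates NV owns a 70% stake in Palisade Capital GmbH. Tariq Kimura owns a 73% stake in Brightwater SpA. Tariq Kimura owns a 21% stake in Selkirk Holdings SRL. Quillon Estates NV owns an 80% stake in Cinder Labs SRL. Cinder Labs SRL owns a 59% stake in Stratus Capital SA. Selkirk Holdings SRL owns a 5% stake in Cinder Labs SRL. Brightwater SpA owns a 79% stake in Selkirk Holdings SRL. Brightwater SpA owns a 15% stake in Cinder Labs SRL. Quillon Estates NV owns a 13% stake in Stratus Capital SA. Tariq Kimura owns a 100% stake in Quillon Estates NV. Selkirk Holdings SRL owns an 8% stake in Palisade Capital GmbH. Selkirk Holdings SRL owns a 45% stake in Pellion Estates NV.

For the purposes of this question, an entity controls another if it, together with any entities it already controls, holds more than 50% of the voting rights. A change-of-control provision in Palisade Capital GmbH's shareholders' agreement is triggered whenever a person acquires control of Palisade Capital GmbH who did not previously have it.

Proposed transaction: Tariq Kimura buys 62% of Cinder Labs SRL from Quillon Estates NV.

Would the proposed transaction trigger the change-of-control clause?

No

The purchase adds only to Tariq's holdings (Quillon's stake shrinks), so Tariq is the only person who could newly come to control Palisade.
Tariq holds 73% of Brightwater, so Tariq controls Brightwater.
Brightwater and Tariq together hold 79% + 21% = 100% of Selkirk, so Tariq controls Selkirk.
Tariq holds 100% of Quillon, so Tariq controls Quillon.
Selkirk and Brightwater and Quillon together hold 8% + 22% + 70% = 100% of Palisade, so Tariq controls Palisade.
So Tariq already controls Palisade before the transaction.
After the purchase, Tariq holds 62% of Cinder directly, and Quillon's stake falls to 18%.
Tariq controlled Palisade already, so this is not a new person acquiring control; every other person's position is unchanged or reduced.
No new person acquires control, so the clause is not triggered.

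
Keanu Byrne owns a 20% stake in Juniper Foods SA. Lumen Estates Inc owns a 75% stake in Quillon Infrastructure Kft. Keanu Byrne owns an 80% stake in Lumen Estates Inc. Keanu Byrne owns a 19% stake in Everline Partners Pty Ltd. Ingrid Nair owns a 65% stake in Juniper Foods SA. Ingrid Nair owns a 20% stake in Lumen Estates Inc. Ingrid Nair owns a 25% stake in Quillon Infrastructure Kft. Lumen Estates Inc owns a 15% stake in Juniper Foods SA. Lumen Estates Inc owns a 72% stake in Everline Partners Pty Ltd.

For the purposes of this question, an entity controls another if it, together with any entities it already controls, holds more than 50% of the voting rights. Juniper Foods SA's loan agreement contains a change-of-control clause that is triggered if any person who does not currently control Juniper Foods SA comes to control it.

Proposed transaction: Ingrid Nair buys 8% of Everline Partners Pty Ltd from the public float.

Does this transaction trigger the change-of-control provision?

No

The purchase changes only Ingrid's holdings, so Ingrid is the only person who could newly come to control Juniper.
Ingrid holds 65% of Juniper, so Ingrid controls Juniper.
So Ingrid already controls Juniper before the transaction.
After the purchase, Ingrid holds 8% of Everline directly.
Ingrid controlled Juniper already, so this is not a new person acquiring control; every other person's position is unchanged or reduced.
No new person acquires control, so the clause is not triggered.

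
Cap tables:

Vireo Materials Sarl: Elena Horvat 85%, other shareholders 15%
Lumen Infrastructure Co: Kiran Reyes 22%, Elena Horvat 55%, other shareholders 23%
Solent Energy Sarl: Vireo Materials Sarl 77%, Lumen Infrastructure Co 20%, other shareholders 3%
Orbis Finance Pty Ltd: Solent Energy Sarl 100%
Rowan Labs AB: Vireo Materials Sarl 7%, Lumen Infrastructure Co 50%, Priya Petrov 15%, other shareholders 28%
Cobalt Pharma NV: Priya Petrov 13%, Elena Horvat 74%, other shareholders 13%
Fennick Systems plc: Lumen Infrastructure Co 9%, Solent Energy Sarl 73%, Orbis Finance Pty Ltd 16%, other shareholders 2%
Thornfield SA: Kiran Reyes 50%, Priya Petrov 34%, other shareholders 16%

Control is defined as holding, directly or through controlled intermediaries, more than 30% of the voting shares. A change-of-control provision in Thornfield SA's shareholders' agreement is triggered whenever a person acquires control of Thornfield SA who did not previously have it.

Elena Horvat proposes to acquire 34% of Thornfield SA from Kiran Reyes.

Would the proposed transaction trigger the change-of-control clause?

Yes

The purchase adds only to Elena's holdings (Kiran's stake shrinks), so Elena is the only person who could newly come to control Thornfield.
Elena holds 85% of Vireo, so Elena controls Vireo.
Elena holds 55% of Lumen, so Elena controls Lumen.
Vireo and Lumen together hold 77% + 20% = 97% of Solent, so Elena controls Solent.
Solent holds 100% of Orbis, so Elena controls Orbis.
Vireo and Lumen together hold 7% + 50% = 57% of Rowan, so Elena controls Rowan.
Elena holds 74% of Cobalt, so Elena controls Cobalt.
Lumen and Solent and Orbis together hold 9% + 73% + 16% = 98% of Fennick, so Elena controls Fennick.
Neither Elena nor any entity Elena controls holds any voting interest in Thornfield.
So before the transaction, Elena does not control Thornfield.
After the purchase, Elena holds 34% of Thornfield directly, and Kiran's stake falls to 16%.
Elena holds 34% of Thornfield, so Elena controls Thornfield.
Elena did not control Thornfield before and does after, so the clause is triggered.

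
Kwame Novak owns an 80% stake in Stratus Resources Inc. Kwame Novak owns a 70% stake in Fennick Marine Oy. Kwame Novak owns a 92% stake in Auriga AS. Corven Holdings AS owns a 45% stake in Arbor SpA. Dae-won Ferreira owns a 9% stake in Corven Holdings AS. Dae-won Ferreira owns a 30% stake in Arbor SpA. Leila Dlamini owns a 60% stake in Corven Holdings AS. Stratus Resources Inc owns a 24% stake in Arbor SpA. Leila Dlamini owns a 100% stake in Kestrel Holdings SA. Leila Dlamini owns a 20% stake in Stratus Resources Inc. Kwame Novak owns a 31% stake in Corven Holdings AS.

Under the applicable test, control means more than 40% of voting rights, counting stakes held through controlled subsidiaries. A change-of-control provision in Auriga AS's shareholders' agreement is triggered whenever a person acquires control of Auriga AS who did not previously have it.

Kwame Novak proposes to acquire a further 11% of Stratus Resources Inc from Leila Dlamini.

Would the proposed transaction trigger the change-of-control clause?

The purchase adds only to Kwame's holdings (Leila's stake shrinks), so Kwame is the only person who could newly come to control Auriga.
Kwame holds 92% of Auriga, so Kwame controls Auriga.
So Kwame already controls Auriga before the transaction.
After the purchase, Kwame's direct stake in Stratus rises to 80% + 11% = 91%, and Leila's stake falls to 9%.
Kwame controlled Auriga already, so this is not a new person acquiring control; every other person's position is unchanged or reduced.
No new person acquires control, so the clause is not triggered.

No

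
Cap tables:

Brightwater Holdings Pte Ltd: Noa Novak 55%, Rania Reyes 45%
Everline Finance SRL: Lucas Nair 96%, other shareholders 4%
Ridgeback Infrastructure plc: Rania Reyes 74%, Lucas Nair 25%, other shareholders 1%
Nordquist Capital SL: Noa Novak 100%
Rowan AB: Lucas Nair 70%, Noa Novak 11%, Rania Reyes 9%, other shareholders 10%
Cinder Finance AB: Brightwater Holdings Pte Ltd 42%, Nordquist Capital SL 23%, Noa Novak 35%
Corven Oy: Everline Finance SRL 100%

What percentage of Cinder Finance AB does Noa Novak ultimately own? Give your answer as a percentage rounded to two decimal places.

81.10%

Noa reaches Cinder along 3 paths.
Via Brightwater: 55% × 42% = 23.1%.
Via Nordquist: 100% × 23% = 23%.
Direct stake: 35% = 35%.
Total: 23.1% + 23% + 35% = 81.1%.
Rounded: 81.10%.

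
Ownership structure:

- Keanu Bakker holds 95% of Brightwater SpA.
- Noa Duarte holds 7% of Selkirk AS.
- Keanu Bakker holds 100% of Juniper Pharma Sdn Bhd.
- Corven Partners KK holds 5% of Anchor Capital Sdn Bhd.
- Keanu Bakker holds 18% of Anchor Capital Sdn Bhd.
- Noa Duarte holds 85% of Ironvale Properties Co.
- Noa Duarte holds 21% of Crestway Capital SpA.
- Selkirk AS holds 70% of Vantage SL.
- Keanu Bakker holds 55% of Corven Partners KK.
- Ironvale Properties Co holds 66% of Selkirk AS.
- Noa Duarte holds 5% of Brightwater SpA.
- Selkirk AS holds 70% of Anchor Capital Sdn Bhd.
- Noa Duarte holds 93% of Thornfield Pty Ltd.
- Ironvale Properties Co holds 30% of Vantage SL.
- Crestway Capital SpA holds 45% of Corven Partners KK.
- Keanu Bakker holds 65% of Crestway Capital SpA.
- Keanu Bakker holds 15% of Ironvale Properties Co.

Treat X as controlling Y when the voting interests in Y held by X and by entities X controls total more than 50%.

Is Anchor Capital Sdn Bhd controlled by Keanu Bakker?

No

Keanu holds 65% of Crestway, so Keanu controls Crestway.
Keanu holds 95% of Brightwater, so Keanu controls Brightwater.
Crestway and Keanu together hold 45% + 55% = 100% of Corven, so Keanu controls Corven.
Keanu holds 100% of Juniper, so Keanu controls Juniper.
In Anchor, Keanu's side holds only 18% + 5% = 23%, not > 50%.
So Keanu does not control Anchor.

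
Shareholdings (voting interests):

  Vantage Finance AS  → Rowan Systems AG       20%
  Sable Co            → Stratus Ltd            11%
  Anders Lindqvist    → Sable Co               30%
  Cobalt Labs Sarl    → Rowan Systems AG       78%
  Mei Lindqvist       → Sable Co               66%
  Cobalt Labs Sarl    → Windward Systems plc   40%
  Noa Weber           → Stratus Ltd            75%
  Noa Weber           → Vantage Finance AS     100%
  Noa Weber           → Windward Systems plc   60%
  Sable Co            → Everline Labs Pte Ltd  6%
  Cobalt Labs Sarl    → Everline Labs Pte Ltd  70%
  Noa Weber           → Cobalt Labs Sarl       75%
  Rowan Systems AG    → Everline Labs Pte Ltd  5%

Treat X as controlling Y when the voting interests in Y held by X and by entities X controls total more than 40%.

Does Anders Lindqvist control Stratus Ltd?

No

Anders's largest direct stake is 30% in Sable, which does not meet the threshold, so Anders controls no company.
Neither Anders nor any entity Anders controls holds any voting interest in Stratus.
So Anders does not control Stratus.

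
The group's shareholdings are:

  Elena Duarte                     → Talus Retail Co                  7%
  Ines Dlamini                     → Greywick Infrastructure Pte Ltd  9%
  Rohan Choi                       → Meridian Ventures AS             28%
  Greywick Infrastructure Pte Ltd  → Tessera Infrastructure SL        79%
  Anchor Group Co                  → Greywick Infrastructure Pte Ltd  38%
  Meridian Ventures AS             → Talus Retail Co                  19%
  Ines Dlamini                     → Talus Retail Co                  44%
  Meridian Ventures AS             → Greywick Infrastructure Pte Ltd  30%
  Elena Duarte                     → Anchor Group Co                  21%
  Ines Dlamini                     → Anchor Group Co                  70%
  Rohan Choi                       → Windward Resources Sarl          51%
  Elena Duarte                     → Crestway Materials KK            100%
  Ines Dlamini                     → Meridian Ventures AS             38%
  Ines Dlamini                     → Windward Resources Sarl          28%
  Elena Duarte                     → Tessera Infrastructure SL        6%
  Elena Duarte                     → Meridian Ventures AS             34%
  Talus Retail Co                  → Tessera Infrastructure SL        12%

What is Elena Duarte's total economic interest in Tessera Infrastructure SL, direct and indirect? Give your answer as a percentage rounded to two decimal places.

21.98%

Elena reaches Tessera along 5 paths.
Via Meridian → Greywick: 34% × 30% × 79% = 8.058%.
Via Anchor → Greywick: 21% × 38% × 79% = 6.3042%.
Direct stake: 6% = 6%.
Via Meridian → Talus: 34% × 19% × 12% = 0.7752%.
Via Talus: 7% × 12% = 0.84%.
Total: 8.058% + 6.3042% + 6% + 0.7752% + 0.84% = 21.9774%.
Rounded: 21.98%.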